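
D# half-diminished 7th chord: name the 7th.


Solution.
Half-diminished 7th chord = root + minor 3rd + diminished 5th + minor 7th
Seventh chords stack in thirds, so the letter names are D-F-A-C
Root: D#
Minor 3rd above D#: F#
Diminished 5th above D#: A
Minor 7th above D#: C#
The 7th = C#


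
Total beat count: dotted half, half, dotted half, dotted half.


Step by step:
Beat values:
  dotted half = 3 beats
  half = 2 beats
  dotted half = 3 beats
  dotted half = 3 beats
Sum = 3 + 2 + 3 + 3
= 11 beats


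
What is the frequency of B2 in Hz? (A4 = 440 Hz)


Step by step:
f = 440 × 2^(n/12) where n = semitones from A4
B2: -22 semitones from A4
f = 440 × 2^(-22/12)
f = 123.47 Hz


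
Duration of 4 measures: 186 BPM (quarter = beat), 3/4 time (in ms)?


Reasoning:
Quarter-note beat duration = 60000 / 186 ms
Beats per measure (3/4) = 3
One measure = 3 × 60000 / 186 = 180000 / 186 ms
4 measures = 4 × 180000 / 186 = 720000 / 186
= 3871.0 ms


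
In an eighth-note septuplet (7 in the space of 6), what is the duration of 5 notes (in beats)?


Septuplet: 7 notes occupy the space of 6 eighth notes
Space = 6 × 1/2 = 3 beats
Each septuplet note = 3 / 7 = 3/7 beats
5 notes = 5 × 3/7 = 15/7
= 15/7 beats


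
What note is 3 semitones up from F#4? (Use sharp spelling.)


Solution.
F#4: chromatic position 6 in octave 4 → absolute = 4×12 + 6 = 54
Transpose up 3: 54 + 3 = 57
57 = 4×12 + 9 → A in octave 4
Result = A4


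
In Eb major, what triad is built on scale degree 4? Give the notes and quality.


Step by step:
Eb major scale: Eb F G Ab Bb C D
Diatonic triad on degree 4 stacks scale notes 4, 6, 1: Ab C Eb
Ab→C = 4 semitones; Ab→Eb = 7 semitones → major triad
= Ab C Eb (major)


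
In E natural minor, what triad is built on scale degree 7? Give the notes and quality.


E natural minor scale: E F# G A B C D
Diatonic triad on degree 7 stacks scale notes 7, 2, 4: D F# A
D→F# = 4 semitones; D→A = 7 semitones → major triad
= D F# A (major)


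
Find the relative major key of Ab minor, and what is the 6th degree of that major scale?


Working:
The relative major shares the key signature and is a minor 3rd above the minor tonic
A minor 3rd above Ab is Cb
→ relative major of Ab minor is Cb major
Cb major scale: Cb Db Eb Fb Gb Ab Bb
= Cb major; 6th degree = Ab


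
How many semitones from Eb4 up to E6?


Absolute semitone position = octave×12 + chromatic position
Eb4: 4×12 + 3 = 51
E6: 6×12 + 4 = 76
Difference = 76 - 51 = 25
= 25 semitones


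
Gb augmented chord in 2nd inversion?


Working:
Root position: Gb Bb D
2nd inversion: move root and 3rd up an octave
Bass note: D
Notes (bottom to top) = D Gb Bb


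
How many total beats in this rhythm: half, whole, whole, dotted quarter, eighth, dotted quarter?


Beat values:
  half = 2 beats
  whole = 4 beats
  whole = 4 beats
  dotted quarter = 1.5 beats
  eighth = 0.5 beats
  dotted quarter = 1.5 beats
Sum = 2 + 4 + 4 + 1.5 + 0.5 + 1.5
= 13.5 beats


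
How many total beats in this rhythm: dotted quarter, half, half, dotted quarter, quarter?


Beat values:
  dotted quarter = 1.5 beats
  half = 2 beats
  half = 2 beats
  dotted quarter = 1.5 beats
  quarter = 1 beat
Sum = 1.5 + 2 + 2 + 1.5 + 1
= 8 beats


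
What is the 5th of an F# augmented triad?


Step by step:
Augmented triad = root + major 3rd (4 semitones) + augmented 5th (8 semitones)
A triad on F# stacks thirds, so the chord tones use letter names F-A-C
Root: F#
Major 3rd above F#: A#
Augmented 5th above F#: C##
The 5th = C##


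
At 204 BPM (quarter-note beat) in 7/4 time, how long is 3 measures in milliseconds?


Quarter-note beat duration = 60000 / 204 ms
Beats per measure (7/4) = 7
One measure = 7 × 60000 / 204 = 420000 / 204 ms
3 measures = 3 × 420000 / 204 = 1260000 / 204
= 6176.5 ms


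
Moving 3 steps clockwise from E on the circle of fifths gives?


Each clockwise step on the circle of fifths moves up a perfect 5th
From E: E → B → F#/Gb → Db
= Db


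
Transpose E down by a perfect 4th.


perfect 4th: 4 letter names, 5 semitones
Letter: E - 3 → B
Pitch: E - 5 semitones, spelled as a B → B
= B


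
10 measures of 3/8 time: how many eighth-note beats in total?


Time signature 3/8: the bottom number 8 means the eighth note gets one count
The top number 3 means 3 eighth-note beats per measure
Total = 3 × 10 measures
= 30 eighth-note beats


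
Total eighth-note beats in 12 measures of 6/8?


Reasoning:
Time signature 6/8: the bottom number 8 means the eighth note gets one count
The top number 6 means 6 eighth-note beats per measure
Total = 6 × 12 measures
= 72 eighth-note beats


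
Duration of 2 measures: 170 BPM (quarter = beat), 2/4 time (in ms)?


Let's work it out.
Quarter-note beat duration = 60000 / 170 ms
Beats per measure (2/4) = 2
One measure = 2 × 60000 / 170 = 120000 / 170 ms
2 measures = 2 × 120000 / 170 = 240000 / 170
= 1411.8 ms


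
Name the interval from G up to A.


Letter names: G → A spans 2 letter names → a 2nd
Semitones: G → A = 2 half-steps
A 2nd of 2 semitones is a major 2nd
= major 2nd


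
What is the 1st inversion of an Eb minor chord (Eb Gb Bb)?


Working:
Root position: Eb Gb Bb
1st inversion: move root up an octave
Bass note: Gb
Notes (bottom to top) = Gb Bb Eb


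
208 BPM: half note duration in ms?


One quarter-note beat = 60000 / BPM = 60000 / 208 ms
Half note = 2 × quarter note
Duration = 2 × 60000 / 208 = 120000 / 208
= 576.9 ms


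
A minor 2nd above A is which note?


Step by step:
A 2nd spans 2 letter names, so from A we land on B
A minor 2nd = 1 semitone above A
Spell B at that pitch: Bb
= Bb


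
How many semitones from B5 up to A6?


Absolute semitone position = octave×12 + chromatic position
B5: 5×12 + 11 = 71
A6: 6×12 + 9 = 81
Difference = 81 - 71 = 10
= 10 semitones


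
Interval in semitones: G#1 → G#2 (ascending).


Step by step:
Absolute semitone position = octave×12 + chromatic position
G#1: 1×12 + 8 = 20
G#2: 2×12 + 8 = 32
Difference = 32 - 20 = 12
= 12 semitones


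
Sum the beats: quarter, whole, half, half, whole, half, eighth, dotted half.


Solution.
Beat values:
  quarter = 1 beat
  whole = 4 beats
  half = 2 beats
  half = 2 beats
  whole = 4 beats
  half = 2 beats
  eighth = 0.5 beats
  dotted half = 3 beats
Sum = 1 + 4 + 2 + 2 + 4 + 2 + 0.5 + 3
= 18.5 beats


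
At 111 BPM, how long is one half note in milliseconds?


Reasoning:
One quarter-note beat = 60000 / BPM = 60000 / 111 ms
Half note = 2 × quarter note
Duration = 2 × 60000 / 111 = 120000 / 111
= 1081.1 ms


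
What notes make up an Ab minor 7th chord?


Working:
Minor 7th chord = root + minor 3rd + perfect 5th + minor 7th
Seventh chords stack in thirds, so the letter names are A-C-E-G
Root: Ab
Minor 3rd above Ab: Cb
Perfect 5th above Ab: Eb
Minor 7th above Ab: Gb
Chord = Ab Cb Eb Gb


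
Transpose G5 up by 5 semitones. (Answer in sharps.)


Step by step:
G5: chromatic position 7 in octave 5 → absolute = 5×12 + 7 = 67
Transpose up 5: 67 + 5 = 72
72 = 6×12 + 0 → C in octave 6
Result = C6


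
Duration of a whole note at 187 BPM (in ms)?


Reasoning:
One quarter-note beat = 60000 / BPM = 60000 / 187 ms
Whole note = 4 × quarter note
Duration = 4 × 60000 / 187 = 240000 / 187
= 1283.4 ms


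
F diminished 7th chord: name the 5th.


Let's work it out.
Diminished 7th chord = root + minor 3rd + diminished 5th + diminished 7th
Seventh chords stack in thirds, so the letter names are F-A-C-E
Root: F
Minor 3rd above F: Ab
Diminished 5th above F: Cb
Diminished 7th above F: Ebb
The 5th = Cb


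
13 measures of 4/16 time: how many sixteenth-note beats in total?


Time signature 4/16: the bottom number 16 means the sixteenth note gets one count
The top number 4 means 4 sixteenth-note beats per measure
Total = 4 × 13 measures
= 52 sixteenth-note beats


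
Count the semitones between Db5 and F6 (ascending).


Solution.
Absolute semitone position = octave×12 + chromatic position
Db5: 5×12 + 1 = 61
F6: 6×12 + 5 = 77
Difference = 77 - 61 = 16
= 16 semitones


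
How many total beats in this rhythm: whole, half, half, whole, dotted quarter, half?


Reasoning:
Beat values:
  whole = 4 beats
  half = 2 beats
  half = 2 beats
  whole = 4 beats
  dotted quarter = 1.5 beats
  half = 2 beats
Sum = 4 + 2 + 2 + 4 + 1.5 + 2
= 15.5 beats


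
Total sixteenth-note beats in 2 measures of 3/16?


Time signature 3/16: the bottom number 16 means the sixteenth note gets one count
The top number 3 means 3 sixteenth-note beats per measure
Total = 3 × 2 measures
= 6 sixteenth-note beats


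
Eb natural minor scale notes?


Natural minor scale pattern: W-H-W-W-H-W-W (2-1-2-2-1-2-2 semitones)
Starting from Eb:
  Eb + 2 semitones → F
  F + 1 semitone → Gb
  Gb + 2 semitones → Ab
  Ab + 2 semitones → Bb
  Bb + 1 semitone → Cb
  Cb + 2 semitones → Db
  Db + 2 semitones → Eb
Scale = Eb F Gb Ab Bb Cb Db


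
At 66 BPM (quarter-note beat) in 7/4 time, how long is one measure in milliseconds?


Step by step:
Quarter-note beat duration = 60000 / 66 ms
Beats per measure (7/4) = 7
One measure = 7 × 60000 / 66 = 420000 / 66 ms
= 6363.6 ms


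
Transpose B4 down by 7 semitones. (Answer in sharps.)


Working:
B4: chromatic position 11 in octave 4 → absolute = 4×12 + 11 = 59
Transpose down 7: 59 - 7 = 52
52 = 4×12 + 4 → E in octave 4
Result = E4


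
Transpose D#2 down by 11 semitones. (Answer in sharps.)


Reasoning:
D#2: chromatic position 3 in octave 2 → absolute = 2×12 + 3 = 27
Transpose down 11: 27 - 11 = 16
16 = 1×12 + 4 → E in octave 1
Result = E1


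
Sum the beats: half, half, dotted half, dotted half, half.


Reasoning:
Beat values:
  half = 2 beats
  half = 2 beats
  dotted half = 3 beats
  dotted half = 3 beats
  half = 2 beats
Sum = 2 + 2 + 3 + 3 + 2
= 12 beats


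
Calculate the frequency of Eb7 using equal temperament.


Working:
f = 440 × 2^(n/12) where n = semitones from A4
Eb7: 30 semitones from A4
f = 440 × 2^(30/12)
f = 2489.02 Hz


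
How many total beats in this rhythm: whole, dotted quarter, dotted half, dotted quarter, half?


Beat values:
  whole = 4 beats
  dotted quarter = 1.5 beats
  dotted half = 3 beats
  dotted quarter = 1.5 beats
  half = 2 beats
Sum = 4 + 1.5 + 3 + 1.5 + 2
= 12 beats


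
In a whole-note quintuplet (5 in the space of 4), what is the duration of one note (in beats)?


Reasoning:
Quintuplet: 5 notes occupy the space of 4 whole notes
Space = 4 × 4 = 16 beats
Each quintuplet note = 16 / 5 = 16/5 beats
= 16/5 beats


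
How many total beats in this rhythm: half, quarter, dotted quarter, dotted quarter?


Beat values:
  half = 2 beats
  quarter = 1 beat
  dotted quarter = 1.5 beats
  dotted quarter = 1.5 beats
Sum = 2 + 1 + 1.5 + 1.5
= 6 beats


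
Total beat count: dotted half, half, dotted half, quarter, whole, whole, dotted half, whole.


Beat values:
  dotted half = 3 beats
  half = 2 beats
  dotted half = 3 beats
  quarter = 1 beat
  whole = 4 beats
  whole = 4 beats
  dotted half = 3 beats
  whole = 4 beats
Sum = 3 + 2 + 3 + 1 + 4 + 4 + 3 + 4
= 24 beats


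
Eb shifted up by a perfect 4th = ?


Let's work it out.
perfect 4th: 4 letter names, 5 semitones
Letter: E + 3 → A
Pitch: Eb + 5 semitones, spelled as an A → Ab
= Ab


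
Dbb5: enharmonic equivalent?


Enharmonic notes sound the same pitch but are spelled with different letter names
Dbb and C name the same pitch class
= C5


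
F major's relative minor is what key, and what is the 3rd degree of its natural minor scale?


Solution.
The relative minor shares the major's key signature and starts on its 6th degree
6th degree = a major 6th above the tonic; a major 6th above F is D
→ relative minor of F major is D minor
D natural minor scale: D E F G A Bb C
= D minor; 3rd degree = F


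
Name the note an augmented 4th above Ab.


Let's work it out.
A 4th spans 4 letter names, so from A we land on D
An augmented 4th = 6 semitones above Ab
Spell D at that pitch: D
= D


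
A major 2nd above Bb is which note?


Reasoning:
A 2nd spans 2 letter names, so from B we land on C
A major 2nd = 2 semitones above Bb
Spell C at that pitch: C
= C


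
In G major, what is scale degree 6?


Reasoning:
Major scale pattern: W-W-H-W-W-W-H (2-2-1-2-2-2-1 semitones)
Starting from G:
  G + 2 semitones → A
  A + 2 semitones → B
  B + 1 semitone → C
  C + 2 semitones → D
  D + 2 semitones → E
  E + 2 semitones → F#
  F# + 1 semitone → G
Scale: G A B C D E F#
Degree 6 = E


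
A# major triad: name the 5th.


Let's work it out.
Major triad = root + major 3rd (4 semitones) + perfect 5th (7 semitones)
A triad on A# stacks thirds, so the chord tones use letter names A-C-E
Root: A#
Major 3rd above A#: C##
Perfect 5th above A#: E#
The 5th = E#


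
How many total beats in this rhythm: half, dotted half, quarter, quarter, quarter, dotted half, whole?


Reasoning:
Beat values:
  half = 2 beats
  dotted half = 3 beats
  quarter = 1 beat
  quarter = 1 beat
  quarter = 1 beat
  dotted half = 3 beats
  whole = 4 beats
Sum = 2 + 3 + 1 + 1 + 1 + 3 + 4
= 15 beats


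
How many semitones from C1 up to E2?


Reasoning:
Absolute semitone position = octave×12 + chromatic position
C1: 1×12 + 0 = 12
E2: 2×12 + 4 = 28
Difference = 28 - 12 = 16
= 16 semitones


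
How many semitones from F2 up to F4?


Solution.
Absolute semitone position = octave×12 + chromatic position
F2: 2×12 + 5 = 29
F4: 4×12 + 5 = 53
Difference = 53 - 29 = 24
= 24 semitones


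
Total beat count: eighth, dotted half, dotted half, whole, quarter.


Reasoning:
Beat values:
  eighth = 0.5 beats
  dotted half = 3 beats
  dotted half = 3 beats
  whole = 4 beats
  quarter = 1 beat
Sum = 0.5 + 3 + 3 + 4 + 1
= 11.5 beats


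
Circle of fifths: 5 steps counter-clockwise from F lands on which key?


Solution.
Each counter-clockwise step moves down a perfect 5th (= up a perfect 4th)
From F: F → Bb → Eb → Ab → Db → F#/Gb
= F#/Gb


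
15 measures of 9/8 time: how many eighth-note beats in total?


Working:
Time signature 9/8: the bottom number 8 means the eighth note gets one count
The top number 9 means 9 eighth-note beats per measure
Total = 9 × 15 measures
= 135 eighth-note beats


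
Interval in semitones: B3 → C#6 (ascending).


Absolute semitone position = octave×12 + chromatic position
B3: 3×12 + 11 = 47
C#6: 6×12 + 1 = 73
Difference = 73 - 47 = 26
= 26 semitones


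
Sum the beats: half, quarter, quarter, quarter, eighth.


Solution.
Beat values:
  half = 2 beats
  quarter = 1 beat
  quarter = 1 beat
  quarter = 1 beat
  eighth = 0.5 beats
Sum = 2 + 1 + 1 + 1 + 0.5
= 5.5 beats


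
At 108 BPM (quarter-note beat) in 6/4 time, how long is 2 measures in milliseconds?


Working:
Quarter-note beat duration = 60000 / 108 ms
Beats per measure (6/4) = 6
One measure = 6 × 60000 / 108 = 360000 / 108 ms
2 measures = 2 × 360000 / 108 = 720000 / 108
= 6666.7 ms


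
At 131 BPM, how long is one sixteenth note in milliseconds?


One quarter-note beat = 60000 / BPM = 60000 / 131 ms
Sixteenth note = 1/4 × quarter note
Duration = 1/4 × 60000 / 131 = 15000 / 131
= 114.5 ms


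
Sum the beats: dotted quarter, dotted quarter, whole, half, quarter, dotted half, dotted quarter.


Reasoning:
Beat values:
  dotted quarter = 1.5 beats
  dotted quarter = 1.5 beats
  whole = 4 beats
  half = 2 beats
  quarter = 1 beat
  dotted half = 3 beats
  dotted quarter = 1.5 beats
Sum = 1.5 + 1.5 + 4 + 2 + 1 + 3 + 1.5
= 14.5 beats


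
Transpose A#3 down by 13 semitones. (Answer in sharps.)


A#3: chromatic position 10 in octave 3 → absolute = 3×12 + 10 = 46
Transpose down 13: 46 - 13 = 33
33 = 2×12 + 9 → A in octave 2
Result = A2


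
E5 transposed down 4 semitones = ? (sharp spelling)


Reasoning:
E5: chromatic position 4 in octave 5 → absolute = 5×12 + 4 = 64
Transpose down 4: 64 - 4 = 60
60 = 5×12 + 0 → C in octave 5
Result = C5


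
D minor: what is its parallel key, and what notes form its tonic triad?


Solution.
Parallel keys share the same tonic but differ in mode
D minor → parallel is D major
Tonic triad of D major = D F# A
= D major; triad = D F# A


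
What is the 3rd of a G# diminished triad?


Let's work it out.
Diminished triad = root + minor 3rd (3 semitones) + diminished 5th (6 semitones)
A triad on G# stacks thirds, so the chord tones use letter names G-B-D
Root: G#
Minor 3rd above G#: B
Diminished 5th above G#: D
The 3rd = B


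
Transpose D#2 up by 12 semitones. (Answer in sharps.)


Let's work it out.
D#2: chromatic position 3 in octave 2 → absolute = 2×12 + 3 = 27
Transpose up 12: 27 + 12 = 39
39 = 3×12 + 3 → D# in octave 3
Result = D#3


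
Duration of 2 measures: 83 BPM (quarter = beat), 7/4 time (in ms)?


Working:
Quarter-note beat duration = 60000 / 83 ms
Beats per measure (7/4) = 7
One measure = 7 × 60000 / 83 = 420000 / 83 ms
2 measures = 2 × 420000 / 83 = 840000 / 83
= 10120.5 ms


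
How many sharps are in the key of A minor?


Sharp minor keys follow the circle of fifths: A(0), E(1), B(2), F#(3), C#(4), G#(5), D#(6), A#(7)
A minor has 0 sharps
= 0 sharps


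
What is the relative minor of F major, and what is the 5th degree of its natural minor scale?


Working:
The relative minor shares the major's key signature and starts on its 6th degree
6th degree = a major 6th above the tonic; a major 6th above F is D
→ relative minor of F major is D minor
D natural minor scale: D E F G A Bb C
= D minor; 5th degree = A


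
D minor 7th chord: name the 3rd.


Minor 7th chord = root + minor 3rd + perfect 5th + minor 7th
Seventh chords stack in thirds, so the letter names are D-F-A-C
Root: D
Minor 3rd above D: F
Perfect 5th above D: A
Minor 7th above D: C
The 3rd = F


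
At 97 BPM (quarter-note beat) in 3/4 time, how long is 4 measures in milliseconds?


Reasoning:
Quarter-note beat duration = 60000 / 97 ms
Beats per measure (3/4) = 3
One measure = 3 × 60000 / 97 = 180000 / 97 ms
4 measures = 4 × 180000 / 97 = 720000 / 97
= 7422.7 ms


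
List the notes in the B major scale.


Working:
Major scale pattern: W-W-H-W-W-W-H (2-2-1-2-2-2-1 semitones)
Starting from B:
  B + 2 semitones → C#
  C# + 2 semitones → D#
  D# + 1 semitone → E
  E + 2 semitones → F#
  F# + 2 semitones → G#
  G# + 2 semitones → A#
  A# + 1 semitone → B
Scale = B C# D# E F# G# A#


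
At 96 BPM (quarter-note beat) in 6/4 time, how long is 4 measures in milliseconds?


Solution.
Quarter-note beat duration = 60000 / 96 ms
Beats per measure (6/4) = 6
One measure = 6 × 60000 / 96 = 360000 / 96 ms
4 measures = 4 × 360000 / 96 = 1440000 / 96
= 15000.0 ms


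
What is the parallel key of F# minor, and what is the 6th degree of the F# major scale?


Solution.
Parallel keys share the same tonic but differ in mode
F# minor → parallel is F# major
F# major scale: F# G# A# B C# D# E#
= F# major; 6th degree = D#


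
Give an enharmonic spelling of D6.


Reasoning:
Enharmonic notes sound the same pitch but are spelled with different letter names
D and C## name the same pitch class
= C##6


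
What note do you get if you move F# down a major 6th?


Reasoning:
major 6th: 6 letter names, 9 semitones
Letter: F - 5 → A
Pitch: F# - 9 semitones, spelled as an A → A
= A


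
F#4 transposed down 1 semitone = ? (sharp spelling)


Let's work it out.
F#4: chromatic position 6 in octave 4 → absolute = 4×12 + 6 = 54
Transpose down 1: 54 - 1 = 53
53 = 4×12 + 5 → F in octave 4
Result = F4


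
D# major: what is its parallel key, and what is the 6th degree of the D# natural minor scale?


Parallel keys share the same tonic but differ in mode
D# major → parallel is D# minor
D# natural minor scale: D# E# F# G# A# B C#
= D# minor; 6th degree = B


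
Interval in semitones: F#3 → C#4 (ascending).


Step by step:
Absolute semitone position = octave×12 + chromatic position
F#3: 3×12 + 6 = 42
C#4: 4×12 + 1 = 49
Difference = 49 - 42 = 7
= 7 semitones


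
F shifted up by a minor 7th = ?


Solution.
minor 7th: 7 letter names, 10 semitones
Letter: F + 6 → E
Pitch: F + 10 semitones, spelled as an E → Eb
= Eb


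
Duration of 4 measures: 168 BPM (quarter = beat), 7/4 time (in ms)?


Solution.
Quarter-note beat duration = 60000 / 168 ms
Beats per measure (7/4) = 7
One measure = 7 × 60000 / 168 = 420000 / 168 ms
4 measures = 4 × 420000 / 168 = 1680000 / 168
= 10000.0 ms


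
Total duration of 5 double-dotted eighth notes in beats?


Reasoning:
Base eighth note = 1/2 beats
Dot 1 adds half the previous value: +1/4
Dot 2 adds half the previous value: +1/8
One double-dotted eighth = 1/2 + 1/4 + 1/8 = 7/8
5 of them = 5 × 7/8 = 35/8
= 35/8 beats


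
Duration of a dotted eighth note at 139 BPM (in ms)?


One quarter-note beat = 60000 / BPM = 60000 / 139 ms
Dotted eighth note = 3/4 × quarter note
Duration = 3/4 × 60000 / 139 = 45000 / 139
= 323.7 ms


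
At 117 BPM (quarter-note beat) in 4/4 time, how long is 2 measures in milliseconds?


Quarter-note beat duration = 60000 / 117 ms
Beats per measure (4/4) = 4
One measure = 4 × 60000 / 117 = 240000 / 117 ms
2 measures = 2 × 240000 / 117 = 480000 / 117
= 4102.6 ms


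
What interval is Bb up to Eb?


Solution.
Letter names: B → E spans 4 letter names → a 4th
Semitones: Bb → Eb = 5 half-steps
A 4th of 5 semitones is a perfect 4th
= perfect 4th


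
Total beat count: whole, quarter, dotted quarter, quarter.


Beat values:
  whole = 4 beats
  quarter = 1 beat
  dotted quarter = 1.5 beats
  quarter = 1 beat
Sum = 4 + 1 + 1.5 + 1
= 7.5 beats


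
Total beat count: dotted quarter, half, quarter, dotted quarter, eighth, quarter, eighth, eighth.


Beat values:
  dotted quarter = 1.5 beats
  half = 2 beats
  quarter = 1 beat
  dotted quarter = 1.5 beats
  eighth = 0.5 beats
  quarter = 1 beat
  eighth = 0.5 beats
  eighth = 0.5 beats
Sum = 1.5 + 2 + 1 + 1.5 + 0.5 + 1 + 0.5 + 0.5
= 8.5 beats


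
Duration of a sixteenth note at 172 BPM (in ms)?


Step by step:
One quarter-note beat = 60000 / BPM = 60000 / 172 ms
Sixteenth note = 1/4 × quarter note
Duration = 1/4 × 60000 / 172 = 15000 / 172
= 87.2 ms


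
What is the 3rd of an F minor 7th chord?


Working:
Minor 7th chord = root + minor 3rd + perfect 5th + minor 7th
Seventh chords stack in thirds, so the letter names are F-A-C-E
Root: F
Minor 3rd above F: Ab
Perfect 5th above F: C
Minor 7th above F: Eb
The 3rd = Ab


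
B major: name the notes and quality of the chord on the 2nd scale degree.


Working:
B major scale: B C# D# E F# G# A#
Diatonic triad on degree 2 stacks scale notes 2, 4, 6: C# E G#
C#→E = 3 semitones; C#→G# = 7 semitones → minor triad
= C# E G# (minor)


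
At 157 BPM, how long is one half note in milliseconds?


Reasoning:
One quarter-note beat = 60000 / BPM = 60000 / 157 ms
Half note = 2 × quarter note
Duration = 2 × 60000 / 157 = 120000 / 157
= 764.3 ms


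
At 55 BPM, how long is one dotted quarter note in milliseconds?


Reasoning:
One quarter-note beat = 60000 / BPM = 60000 / 55 ms
Dotted quarter note = 3/2 × quarter note
Duration = 3/2 × 60000 / 55 = 90000 / 55
= 1636.4 ms


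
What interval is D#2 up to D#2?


Letter names: D → D spans 1 letter name → a unison
Semitones: D#2 → D#2 = 0 half-steps
A unison of 0 semitones is a perfect unison
= perfect unison


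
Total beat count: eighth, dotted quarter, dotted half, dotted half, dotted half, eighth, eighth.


Beat values:
  eighth = 0.5 beats
  dotted quarter = 1.5 beats
  dotted half = 3 beats
  dotted half = 3 beats
  dotted half = 3 beats
  eighth = 0.5 beats
  eighth = 0.5 beats
Sum = 0.5 + 1.5 + 3 + 3 + 3 + 0.5 + 0.5
= 12 beats


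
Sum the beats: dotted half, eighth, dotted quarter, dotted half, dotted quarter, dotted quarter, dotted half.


Let's work it out.
Beat values:
  dotted half = 3 beats
  eighth = 0.5 beats
  dotted quarter = 1.5 beats
  dotted half = 3 beats
  dotted quarter = 1.5 beats
  dotted quarter = 1.5 beats
  dotted half = 3 beats
Sum = 3 + 0.5 + 1.5 + 3 + 1.5 + 1.5 + 3
= 14 beats


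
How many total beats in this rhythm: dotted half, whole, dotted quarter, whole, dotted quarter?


Working:
Beat values:
  dotted half = 3 beats
  whole = 4 beats
  dotted quarter = 1.5 beats
  whole = 4 beats
  dotted quarter = 1.5 beats
Sum = 3 + 4 + 1.5 + 4 + 1.5
= 14 beats


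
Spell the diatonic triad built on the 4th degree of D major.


Working:
D major scale: D E F# G A B C#
Diatonic triad on degree 4 stacks scale notes 4, 6, 1: G B D
G→B = 4 semitones; G→D = 7 semitones → major triad
= G B D (major)


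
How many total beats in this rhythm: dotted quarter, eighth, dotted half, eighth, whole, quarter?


Reasoning:
Beat values:
  dotted quarter = 1.5 beats
  eighth = 0.5 beats
  dotted half = 3 beats
  eighth = 0.5 beats
  whole = 4 beats
  quarter = 1 beat
Sum = 1.5 + 0.5 + 3 + 0.5 + 4 + 1
= 10.5 beats


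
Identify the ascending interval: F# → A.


Let's work it out.
Letter names: F → A spans 3 letter names → a 3rd
Semitones: F# → A = 3 half-steps
A 3rd of 3 semitones is a minor 3rd
= minor 3rd


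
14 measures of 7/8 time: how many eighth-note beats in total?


Working:
Time signature 7/8: the bottom number 8 means the eighth note gets one count
The top number 7 means 7 eighth-note beats per measure
Total = 7 × 14 measures
= 98 eighth-note beats


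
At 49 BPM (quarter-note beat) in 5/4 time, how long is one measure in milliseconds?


Quarter-note beat duration = 60000 / 49 ms
Beats per measure (5/4) = 5
One measure = 5 × 60000 / 49 = 300000 / 49 ms
= 6122.4 ms


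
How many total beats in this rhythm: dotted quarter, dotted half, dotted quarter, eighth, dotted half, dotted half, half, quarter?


Reasoning:
Beat values:
  dotted quarter = 1.5 beats
  dotted half = 3 beats
  dotted quarter = 1.5 beats
  eighth = 0.5 beats
  dotted half = 3 beats
  dotted half = 3 beats
  half = 2 beats
  quarter = 1 beat
Sum = 1.5 + 3 + 1.5 + 0.5 + 3 + 3 + 2 + 1
= 15.5 beats


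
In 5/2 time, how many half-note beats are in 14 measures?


Solution.
Time signature 5/2: the bottom number 2 means the half note gets one count
The top number 5 means 5 half-note beats per measure
Total = 5 × 14 measures
= 70 half-note beats


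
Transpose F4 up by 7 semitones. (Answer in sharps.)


F4: chromatic position 5 in octave 4 → absolute = 4×12 + 5 = 53
Transpose up 7: 53 + 7 = 60
60 = 5×12 + 0 → C in octave 5
Result = C5


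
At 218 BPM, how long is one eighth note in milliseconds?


Step by step:
One quarter-note beat = 60000 / BPM = 60000 / 218 ms
Eighth note = 1/2 × quarter note
Duration = 1/2 × 60000 / 218 = 30000 / 218
= 137.6 ms


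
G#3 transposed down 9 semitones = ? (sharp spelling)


G#3: chromatic position 8 in octave 3 → absolute = 3×12 + 8 = 44
Transpose down 9: 44 - 9 = 35
35 = 2×12 + 11 → B in octave 2
Result = B2


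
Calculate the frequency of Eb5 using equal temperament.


f = 440 × 2^(n/12) where n = semitones from A4
Eb5: 6 semitones from A4
f = 440 × 2^(6/12)
f = 622.25 Hz


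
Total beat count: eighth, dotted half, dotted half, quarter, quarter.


Working:
Beat values:
  eighth = 0.5 beats
  dotted half = 3 beats
  dotted half = 3 beats
  quarter = 1 beat
  quarter = 1 beat
Sum = 0.5 + 3 + 3 + 1 + 1
= 8.5 beats


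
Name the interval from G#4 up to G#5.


Letter names: G → G spans 8 letter names → an octave
Semitones: G#4 → G#5 = 12 half-steps
An octave of 12 semitones is a perfect octave
= perfect octave


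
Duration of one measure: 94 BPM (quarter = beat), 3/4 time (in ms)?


Solution.
Quarter-note beat duration = 60000 / 94 ms
Beats per measure (3/4) = 3
One measure = 3 × 60000 / 94 = 180000 / 94 ms
= 1914.9 ms


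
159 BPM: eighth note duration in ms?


Let's work it out.
One quarter-note beat = 60000 / BPM = 60000 / 159 ms
Eighth note = 1/2 × quarter note
Duration = 1/2 × 60000 / 159 = 30000 / 159
= 188.7 ms


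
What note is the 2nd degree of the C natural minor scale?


Natural minor scale pattern: W-H-W-W-H-W-W (2-1-2-2-1-2-2 semitones)
Starting from C:
  C + 2 semitones → D
  D + 1 semitone → Eb
  Eb + 2 semitones → F
  F + 2 semitones → G
  G + 1 semitone → Ab
  Ab + 2 semitones → Bb
  Bb + 2 semitones → C
Scale: C D Eb F G Ab Bb
Degree 2 = D


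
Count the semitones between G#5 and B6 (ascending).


Absolute semitone position = octave×12 + chromatic position
G#5: 5×12 + 8 = 68
B6: 6×12 + 11 = 83
Difference = 83 - 68 = 15
= 15 semitones


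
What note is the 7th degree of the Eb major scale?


Major scale pattern: W-W-H-W-W-W-H (2-2-1-2-2-2-1 semitones)
Starting from Eb:
  Eb + 2 semitones → F
  F + 2 semitones → G
  G + 1 semitone → Ab
  Ab + 2 semitones → Bb
  Bb + 2 semitones → C
  C + 2 semitones → D
  D + 1 semitone → Eb
Scale: Eb F G Ab Bb C D
Degree 7 = D


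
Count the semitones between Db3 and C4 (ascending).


Absolute semitone position = octave×12 + chromatic position
Db3: 3×12 + 1 = 37
C4: 4×12 + 0 = 48
Difference = 48 - 37 = 11
= 11 semitones


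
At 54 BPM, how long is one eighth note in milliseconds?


One quarter-note beat = 60000 / BPM = 60000 / 54 ms
Eighth note = 1/2 × quarter note
Duration = 1/2 × 60000 / 54 = 30000 / 54
= 555.6 ms


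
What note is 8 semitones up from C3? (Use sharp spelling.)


Step by step:
C3: chromatic position 0 in octave 3 → absolute = 3×12 + 0 = 36
Transpose up 8: 36 + 8 = 44
44 = 3×12 + 8 → G# in octave 3
Result = G#3


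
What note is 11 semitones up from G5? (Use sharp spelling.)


G5: chromatic position 7 in octave 5 → absolute = 5×12 + 7 = 67
Transpose up 11: 67 + 11 = 78
78 = 6×12 + 6 → F# in octave 6
Result = F#6


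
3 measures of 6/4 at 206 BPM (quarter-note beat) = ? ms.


Quarter-note beat duration = 60000 / 206 ms
Beats per measure (6/4) = 6
One measure = 6 × 60000 / 206 = 360000 / 206 ms
3 measures = 3 × 360000 / 206 = 1080000 / 206
= 5242.7 ms


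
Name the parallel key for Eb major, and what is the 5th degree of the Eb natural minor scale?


Parallel keys share the same tonic but differ in mode
Eb major → parallel is Eb minor
Eb natural minor scale: Eb F Gb Ab Bb Cb Db
= Eb minor; 5th degree = Bb


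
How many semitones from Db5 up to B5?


Reasoning:
Absolute semitone position = octave×12 + chromatic position
Db5: 5×12 + 1 = 61
B5: 5×12 + 11 = 71
Difference = 71 - 61 = 10
= 10 semitones


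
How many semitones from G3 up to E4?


Absolute semitone position = octave×12 + chromatic position
G3: 3×12 + 7 = 43
E4: 4×12 + 4 = 52
Difference = 52 - 43 = 9
= 9 semitones


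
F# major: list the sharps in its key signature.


Solution.
Sharp major keys follow the circle of fifths: C(0), G(1), D(2), A(3), E(4), B(5), F#(6), C#(7)
F# major has 6 sharps
Order of sharps: F# C# G# D# A# E# B# → first 6: F#, C#, G#, D#, A#, E#
= F#, C#, G#, D#, A#, E#


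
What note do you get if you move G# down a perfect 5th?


Solution.
perfect 5th: 5 letter names, 7 semitones
Letter: G - 4 → C
Pitch: G# - 7 semitones, spelled as a C → C#
= C#


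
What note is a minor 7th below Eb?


A 7th spans 7 letter names, so from E we land on F
A minor 7th = 10 semitones below Eb
Spell F at that pitch: F
= F


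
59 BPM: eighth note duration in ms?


One quarter-note beat = 60000 / BPM = 60000 / 59 ms
Eighth note = 1/2 × quarter note
Duration = 1/2 × 60000 / 59 = 30000 / 59
= 508.5 ms


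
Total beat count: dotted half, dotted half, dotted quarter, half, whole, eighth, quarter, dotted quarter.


Reasoning:
Beat values:
  dotted half = 3 beats
  dotted half = 3 beats
  dotted quarter = 1.5 beats
  half = 2 beats
  whole = 4 beats
  eighth = 0.5 beats
  quarter = 1 beat
  dotted quarter = 1.5 beats
Sum = 3 + 3 + 1.5 + 2 + 4 + 0.5 + 1 + 1.5
= 16.5 beats


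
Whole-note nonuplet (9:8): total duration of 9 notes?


Step by step:
Nonuplet: 9 notes occupy the space of 8 whole notes
Space = 8 × 4 = 32 beats
Each nonuplet note = 32 / 9 = 32/9 beats
9 notes = 9 × 32/9 = 32
= 32 beats


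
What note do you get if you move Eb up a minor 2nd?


Let's work it out.
minor 2nd: 2 letter names, 1 semitones
Letter: E + 1 → F
Pitch: Eb + 1 semitones, spelled as an F → Fb
= Fb


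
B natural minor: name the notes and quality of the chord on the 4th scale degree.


Step by step:
B natural minor scale: B C# D E F# G A
Diatonic triad on degree 4 stacks scale notes 4, 6, 1: E G B
E→G = 3 semitones; E→B = 7 semitones → minor triad
= E G B (minor)


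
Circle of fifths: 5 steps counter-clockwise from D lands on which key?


Step by step:
Each counter-clockwise step moves down a perfect 5th (= up a perfect 4th)
From D: D → G → C → F → Bb → Eb
= Eb


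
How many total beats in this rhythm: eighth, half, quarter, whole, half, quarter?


Solution.
Beat values:
  eighth = 0.5 beats
  half = 2 beats
  quarter = 1 beat
  whole = 4 beats
  half = 2 beats
  quarter = 1 beat
Sum = 0.5 + 2 + 1 + 4 + 2 + 1
= 10.5 beats


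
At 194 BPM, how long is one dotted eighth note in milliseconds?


One quarter-note beat = 60000 / BPM = 60000 / 194 ms
Dotted eighth note = 3/4 × quarter note
Duration = 3/4 × 60000 / 194 = 45000 / 194
= 232.0 ms


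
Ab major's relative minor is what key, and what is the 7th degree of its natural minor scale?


Step by step:
The relative minor shares the major's key signature and starts on its 6th degree
6th degree = a major 6th above the tonic; a major 6th above Ab is F
→ relative minor of Ab major is F minor
F natural minor scale: F G Ab Bb C Db Eb
= F minor; 7th degree = Eb


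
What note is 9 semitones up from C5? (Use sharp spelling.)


Let's work it out.
C5: chromatic position 0 in octave 5 → absolute = 5×12 + 0 = 60
Transpose up 9: 60 + 9 = 69
69 = 5×12 + 9 → A in octave 5
Result = A5


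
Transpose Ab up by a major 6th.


Working:
major 6th: 6 letter names, 9 semitones
Letter: A + 5 → F
Pitch: Ab + 9 semitones, spelled as an F → F
= F


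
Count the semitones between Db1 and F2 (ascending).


Absolute semitone position = octave×12 + chromatic position
Db1: 1×12 + 1 = 13
F2: 2×12 + 5 = 29
Difference = 29 - 13 = 16
= 16 semitones


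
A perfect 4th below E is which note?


A 4th spans 4 letter names, so from E we land on B
A perfect 4th = 5 semitones below E
Spell B at that pitch: B
= B


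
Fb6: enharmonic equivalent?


Working:
Enharmonic notes sound the same pitch but are spelled with different letter names
Fb and E name the same pitch class
= E6


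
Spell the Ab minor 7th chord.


Reasoning:
Minor 7th chord = root + minor 3rd + perfect 5th + minor 7th
Seventh chords stack in thirds, so the letter names are A-C-E-G
Root: Ab
Minor 3rd above Ab: Cb
Perfect 5th above Ab: Eb
Minor 7th above Ab: Gb
Chord = Ab Cb Eb Gb


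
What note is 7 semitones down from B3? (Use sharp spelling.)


B3: chromatic position 11 in octave 3 → absolute = 3×12 + 11 = 47
Transpose down 7: 47 - 7 = 40
40 = 3×12 + 4 → E in octave 3
Result = E3


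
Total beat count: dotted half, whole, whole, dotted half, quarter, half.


Let's work it out.
Beat values:
  dotted half = 3 beats
  whole = 4 beats
  whole = 4 beats
  dotted half = 3 beats
  quarter = 1 beat
  half = 2 beats
Sum = 3 + 4 + 4 + 3 + 1 + 2
= 17 beats


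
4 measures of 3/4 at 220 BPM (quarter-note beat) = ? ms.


Step by step:
Quarter-note beat duration = 60000 / 220 ms
Beats per measure (3/4) = 3
One measure = 3 × 60000 / 220 = 180000 / 220 ms
4 measures = 4 × 180000 / 220 = 720000 / 220
= 3272.7 ms


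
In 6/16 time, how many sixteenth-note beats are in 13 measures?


Let's work it out.
Time signature 6/16: the bottom number 16 means the sixteenth note gets one count
The top number 6 means 6 sixteenth-note beats per measure
Total = 6 × 13 measures
= 78 sixteenth-note beats


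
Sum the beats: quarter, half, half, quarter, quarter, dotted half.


Step by step:
Beat values:
  quarter = 1 beat
  half = 2 beats
  half = 2 beats
  quarter = 1 beat
  quarter = 1 beat
  dotted half = 3 beats
Sum = 1 + 2 + 2 + 1 + 1 + 3
= 10 beats


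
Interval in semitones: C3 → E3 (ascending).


Absolute semitone position = octave×12 + chromatic position
C3: 3×12 + 0 = 36
E3: 3×12 + 4 = 40
Difference = 40 - 36 = 4
= 4 semitones


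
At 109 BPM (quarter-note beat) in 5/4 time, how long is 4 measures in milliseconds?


Reasoning:
Quarter-note beat duration = 60000 / 109 ms
Beats per measure (5/4) = 5
One measure = 5 × 60000 / 109 = 300000 / 109 ms
4 measures = 4 × 300000 / 109 = 1200000 / 109
= 11009.2 ms


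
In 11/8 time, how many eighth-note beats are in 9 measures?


Step by step:
Time signature 11/8: the bottom number 8 means the eighth note gets one count
The top number 11 means 11 eighth-note beats per measure
Total = 11 × 9 measures
= 99 eighth-note beats


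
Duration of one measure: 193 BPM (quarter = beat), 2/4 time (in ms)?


Reasoning:
Quarter-note beat duration = 60000 / 193 ms
Beats per measure (2/4) = 2
One measure = 2 × 60000 / 193 = 120000 / 193 ms
= 621.8 ms


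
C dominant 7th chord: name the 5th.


Working:
Dominant 7th chord = root + major 3rd + perfect 5th + minor 7th
Seventh chords stack in thirds, so the letter names are C-E-G-B
Root: C
Major 3rd above C: E
Perfect 5th above C: G
Minor 7th above C: Bb
The 5th = G


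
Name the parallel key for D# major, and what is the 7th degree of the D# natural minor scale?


Let's work it out.
Parallel keys share the same tonic but differ in mode
D# major → parallel is D# minor
D# natural minor scale: D# E# F# G# A# B C#
= D# minor; 7th degree = C#


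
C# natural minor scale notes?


Natural minor scale pattern: W-H-W-W-H-W-W (2-1-2-2-1-2-2 semitones)
Starting from C#:
  C# + 2 semitones → D#
  D# + 1 semitone → E
  E + 2 semitones → F#
  F# + 2 semitones → G#
  G# + 1 semitone → A
  A + 2 semitones → B
  B + 2 semitones → C#
Scale = C# D# E F# G# A B


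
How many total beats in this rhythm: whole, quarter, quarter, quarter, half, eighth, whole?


Step by step:
Beat values:
  whole = 4 beats
  quarter = 1 beat
  quarter = 1 beat
  quarter = 1 beat
  half = 2 beats
  eighth = 0.5 beats
  whole = 4 beats
Sum = 4 + 1 + 1 + 1 + 2 + 0.5 + 4
= 13.5 beats


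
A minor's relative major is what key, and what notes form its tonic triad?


The relative major shares the key signature and is a minor 3rd above the minor tonic
A minor 3rd above A is C
→ relative major of A minor is C major
Tonic triad of C major = root + major 3rd + perfect 5th = C E G
= C major; triad = C E G


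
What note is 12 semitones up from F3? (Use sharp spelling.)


Reasoning:
F3: chromatic position 5 in octave 3 → absolute = 3×12 + 5 = 41
Transpose up 12: 41 + 12 = 53
53 = 4×12 + 5 → F in octave 4
Result = F4


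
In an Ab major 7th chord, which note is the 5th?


Major 7th chord = root + major 3rd + perfect 5th + major 7th
Seventh chords stack in thirds, so the letter names are A-C-E-G
Root: Ab
Major 3rd above Ab: C
Perfect 5th above Ab: Eb
Major 7th above Ab: G
The 5th = Eb


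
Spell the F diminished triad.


Diminished triad = root + minor 3rd (3 semitones) + diminished 5th (6 semitones)
A triad on F stacks thirds, so the chord tones use letter names F-A-C
Root: F
Minor 3rd above F: Ab
Diminished 5th above F: Cb
Chord = F Ab Cb


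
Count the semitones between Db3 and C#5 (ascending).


Step by step:
Absolute semitone position = octave×12 + chromatic position
Db3: 3×12 + 1 = 37
C#5: 5×12 + 1 = 61
Difference = 61 - 37 = 24
= 24 semitones
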